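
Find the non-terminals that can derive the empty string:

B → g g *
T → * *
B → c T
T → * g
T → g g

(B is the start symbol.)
None

A non-terminal is nullable if it can derive ε (the empty string): either it has an ε-production, or it has a production whose right-hand side consists entirely of nullable non-terminals.

There are no ε-productions, so no non-terminal can derive ε.
No non-terminals are nullable.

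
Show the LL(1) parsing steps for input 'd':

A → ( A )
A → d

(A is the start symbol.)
Stack is shown with the top on the left.

Stack  Input  Action
--------------------
A $    d $    output A → d
d $    d $    match 'd'
$      $      accept

The string is accepted.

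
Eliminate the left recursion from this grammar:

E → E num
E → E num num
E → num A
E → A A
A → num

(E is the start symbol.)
E is directly left-recursive. The standard transformation for
  A → A α₁ | ... | A α_m | β₁ | ... | β_n
is
  A  → β₁ A' | ... | β_n A'
  A' → α₁ A' | ... | α_m A' | ε

E → num A becomes E → num A E'
E → A A becomes E → A A E'
E → E num becomes E' → num E'
E → E num num becomes E' → num num E'
Add E' → ε

Productions for other non-terminals are unchanged:
  A → num

Resulting grammar:
E → num A E'
E → A A E'
E' → num E'
E' → num num E'
E' → ε
A → num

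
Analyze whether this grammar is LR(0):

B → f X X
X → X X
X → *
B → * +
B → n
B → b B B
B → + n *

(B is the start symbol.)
No. Shift-reduce conflict between [B → f X X .] and [X → . *]

Augment with B' → B and build the canonical LR(0) collection (I0 = CLOSURE({[B' → . B]}), then GOTO on every symbol after a dot until no new states appear). It has 16 states:
  I0: { [B → . * +], [B → . + n *], [B → . b B B], [B → . f X X], [B → . n], [B' → . B] }  — shift
  I1: { [B → * . +] }  — shift
  I2: { [B → + . n *] }  — shift
  I3: { [B' → B .] }  — accept
  I4: { [B → . * +], [B → . + n *], [B → . b B B], [B → . f X X], [B → . n], [B → b . B B] }  — shift
  I5: { [B → f . X X], [X → . *], [X → . X X] }  — shift
  I6: { [B → n .] }  — reduce
  I7: { [X → * .] }  — reduce
  I8: { [B → f X . X], [X → . *], [X → . X X], [X → X . X] }  — shift
  I9: { [B → f X X .], [X → . *], [X → . X X], [X → X . X], [X → X X .] }  — shift, 2 reduces
  I10: { [X → . *], [X → . X X], [X → X . X], [X → X X .] }  — shift, reduce
  I11: { [B → . * +], [B → . + n *], [B → . b B B], [B → . f X X], [B → . n], [B → b B . B] }  — shift
  I12: { [B → b B B .] }  — reduce
  I13: { [B → + n . *] }  — shift
  I14: { [B → + n * .] }  — reduce
  I15: { [B → * + .] }  — reduce

Conflict in state I9:
  Shift-reduce conflict between [B → f X X .] and [X → . *]
So the grammar is NOT LR(0).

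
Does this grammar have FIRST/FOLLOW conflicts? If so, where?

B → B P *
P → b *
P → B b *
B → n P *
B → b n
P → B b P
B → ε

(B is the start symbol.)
Nullable non-terminals: B.
FIRST sets used below: FIRST(B) = { 'b', 'n', ε }, FIRST(P) = { 'b', 'n' }

B: nullable alternative(s) B → ε; FOLLOW(B) = { $, 'b', 'n' }
  B → B P *: FIRST \ {ε} = { 'b', 'n' } — overlaps FOLLOW(B) on { 'b', 'n' }: CONFLICT
  B → n P *: FIRST \ {ε} = { 'n' } — overlaps FOLLOW(B) on { 'n' }: CONFLICT
  B → b n: FIRST \ {ε} = { 'b' } — overlaps FOLLOW(B) on { 'b' }: CONFLICT
  B → ε: FIRST \ {ε} = { } — this is the only nullable alternative, skip

P has no nullable alternative, so no FIRST/FOLLOW check is needed there.

So the grammar has 3 FIRST/FOLLOW conflicts (marked CONFLICT above).

Answer: Yes. B → B P '*' with FOLLOW(B) on { 'b', 'n' }; B → n P '*' with FOLLOW(B) on { 'n' }; B → b n with FOLLOW(B) on { 'b' }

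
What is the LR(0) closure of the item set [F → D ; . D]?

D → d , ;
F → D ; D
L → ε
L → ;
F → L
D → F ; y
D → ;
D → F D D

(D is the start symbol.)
{ [D → . ;], [D → . F ; y], [D → . F D D], [D → . d , ;], [F → . D ; D], [F → . L], [F → D ; . D], [L → . ;], [L → .] }

Start with: [F → D ; . D]
  [F → D ; . D] has the dot before D: add [D → . d , ;], [D → . F ; y], [D → . ;], [D → . F D D]
  [D → . F ; y] has the dot before F: add [F → . D ; D], [F → . L]
  [F → . L] has the dot before L: add [L → .], [L → . ;]
No further items can be added.

CLOSURE = { [D → . ;], [D → . F ; y], [D → . F D D], [D → . d , ;], [F → . D ; D], [F → . L], [F → D ; . D], [L → . ;], [L → .] }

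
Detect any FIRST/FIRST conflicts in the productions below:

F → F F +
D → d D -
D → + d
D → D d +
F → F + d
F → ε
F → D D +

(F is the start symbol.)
A FIRST/FIRST conflict occurs when two productions N → α and N → β for the same non-terminal have FIRST(α) ∩ FIRST(β) ≠ ∅ (with ε ∈ FIRST of a nullable right-hand side, so two nullable alternatives also conflict).

FIRST sets of the non-terminals at (or reachable through a nullable prefix from) the front of some alternative:
  FIRST(F) = { '+', 'd', ε }
  FIRST(D) = { '+', 'd' }

Productions for F:
  F → F F +: FIRST = { '+', 'd' }
  F → F + d: FIRST = { '+', 'd' }
  F → ε: FIRST = { ε }
  F → D D +: FIRST = { '+', 'd' }
Productions for D:
  D → d D -: FIRST = { 'd' }
  D → + d: FIRST = { '+' }
  D → D d +: FIRST = { '+', 'd' }

Conflict for F: F → F F + and F → F + d
  Overlap: { '+', 'd' }
Conflict for F: F → F F + and F → D D +
  Overlap: { '+', 'd' }
Conflict for F: F → F + d and F → D D +
  Overlap: { '+', 'd' }
Conflict for D: D → d D - and D → D d +
  Overlap: { 'd' }
Conflict for D: D → + d and D → D d +
  Overlap: { '+' }

Answer: Yes. F → F F '+' / F → F '+' d on { '+', 'd' }; F → F F '+' / F → D D '+' on { '+', 'd' }; F → F '+' d / F → D D '+' on { '+', 'd' }; D → d D '-' / D → D d '+' on { 'd' }; D → '+' d / D → D d '+' on { '+' }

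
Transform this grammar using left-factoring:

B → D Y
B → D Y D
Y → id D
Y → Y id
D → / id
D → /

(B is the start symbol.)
Left-factoring transforms A → αβ₁ | αβ₂ into A → αA' and A' → β₁ | β₂
(α is the longest common prefix among the alternatives). Repeat until
no nonterminal has two alternatives with a common prefix.

Round 1: B has alternatives sharing prefix 'D Y'. Introduce B': B → D Y B'
  Add: B' → ε
  Add: B' → D

Round 2: D has alternatives sharing prefix '/'. Introduce D': D → / D'
  Add: D' → id
  Add: D' → ε

No remaining common prefixes — done.

Resulting grammar:
B → D Y B'
B' → ε
B' → D
Y → id D
Y → Y id
D → / D'
D' → id
D' → ε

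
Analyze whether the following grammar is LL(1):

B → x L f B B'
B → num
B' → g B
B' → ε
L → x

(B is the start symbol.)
Relevant sets:
  FOLLOW(B') = { $, 'g' }

For B:
  PREDICT(B → x L f B B') = { 'x' }
  PREDICT(B → num) = { 'num' }
For B':
  PREDICT(B' → g B) = { 'g' }
  PREDICT(B' → ε) = { $, 'g' }
L has a single production, so nothing to check there.

Conflict found: Predict set conflict for B': { 'g' }
The grammar is NOT LL(1).

Answer: No. Predict set conflict for B': { 'g' }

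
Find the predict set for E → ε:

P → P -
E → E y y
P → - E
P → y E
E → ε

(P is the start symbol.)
PREDICT(E → ε) = (FIRST(RHS) \ {ε}) ∪ (FOLLOW(E) if ε ∈ FIRST(RHS), i.e. RHS ⇒* ε)
The right-hand side is ε (FIRST(ε) = { ε }), so the predict set is FOLLOW(E) = { $, '-', 'y' }
PREDICT(E → ε) = { $, '-', 'y' }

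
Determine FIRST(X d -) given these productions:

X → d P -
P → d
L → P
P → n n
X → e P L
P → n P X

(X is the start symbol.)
FIRST sets of the non-terminals involved (from the grammar, by fixed-point iteration):
  FIRST(X) = { 'd', 'e' }

To compute FIRST(X d -), process the symbols left to right:
Symbol X is a non-terminal. Add FIRST(X) \ {ε} = { 'd', 'e' }
X is not nullable (ε ∉ FIRST(X)), so stop here.
FIRST(X d -) = { 'd', 'e' }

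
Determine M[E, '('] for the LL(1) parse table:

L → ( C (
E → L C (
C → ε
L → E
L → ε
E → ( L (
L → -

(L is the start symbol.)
E → L C (, E → ( L (

To find M[E, '('], we find productions for E where '(' is in the predict set (PREDICT(N → α) = (FIRST(α) \ {ε}) ∪ (FOLLOW(N) if α ⇒* ε)).

Relevant sets:
  FIRST(L) = { '(', '-', ε }
  FIRST(C) = { ε }

E → L C (: PREDICT = { '(', '-' }
  '(' is in predict set, so this production goes in M[E, '(']
E → ( L (: PREDICT = { '(' }
  '(' is in predict set, so this production goes in M[E, '(']

M[E, '('] = E → L C (, E → ( L (  (a multiply-defined cell — the grammar is not LL(1))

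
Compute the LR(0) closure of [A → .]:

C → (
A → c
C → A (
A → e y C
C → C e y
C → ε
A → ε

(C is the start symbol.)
Start with: [A → .]
The dot is at the end, so nothing is added.

CLOSURE = { [A → .] }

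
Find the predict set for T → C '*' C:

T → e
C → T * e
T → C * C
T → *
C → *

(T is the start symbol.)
{ '*', 'e' }

PREDICT(T → C '*' C) = (FIRST(RHS) \ {ε}) ∪ (FOLLOW(T) if ε ∈ FIRST(RHS), i.e. RHS ⇒* ε)
FIRST(C) = { '*', 'e' }
FIRST(C '*' C) = { '*', 'e' }
ε ∉ FIRST(C '*' C), so FOLLOW(T) is not added.
PREDICT(T → C '*' C) = { '*', 'e' }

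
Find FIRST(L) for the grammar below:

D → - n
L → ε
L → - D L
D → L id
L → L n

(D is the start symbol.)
{ '-', 'n', ε }

To compute FIRST(L), examine every production with L on the left-hand side, reading each right-hand side left to right until a non-nullable symbol is reached.

From L → ε:
  - ε-production, so ε ∈ FIRST(L)
From L → - D L:
  - '-' is a terminal: add '-' and stop
From L → L n:
  - L is the symbol being defined: contributes nothing new
    L is nullable, so continue to the next symbol
  - n is a terminal: add 'n' and stop

Collecting: FIRST(L) = { '-', 'n', ε }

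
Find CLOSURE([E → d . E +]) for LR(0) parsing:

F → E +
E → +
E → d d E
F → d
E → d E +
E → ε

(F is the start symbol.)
Start with: [E → d . E +]
  [E → d . E +] has the dot before E: add [E → . +], [E → . d d E], [E → . d E +], [E → .]
No further items can be added.

CLOSURE = { [E → . +], [E → . d E +], [E → . d d E], [E → .], [E → d . E +] }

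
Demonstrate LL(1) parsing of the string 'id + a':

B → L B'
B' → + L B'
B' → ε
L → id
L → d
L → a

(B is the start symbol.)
LL(1) parsing maintains a stack (initially the start symbol over $) and the input. At each step: if the stack top is a terminal, match it against the current input token; if it is a non-terminal N, replace it with the RHS of M[N, lookahead] (the unique production whose predict set contains the lookahead).

Stack is shown with the top on the left.

Stack     Input     Action
--------------------------
B $       id + a $  output B → L B'
L B' $    id + a $  output L → id
id B' $   id + a $  match 'id'
B' $      + a $     output B' → + L B'
+ L B' $  + a $     match '+'
L B' $    a $       output L → a
a B' $    a $       match 'a'
B' $      $         output B' → ε
$         $         accept

The string is accepted.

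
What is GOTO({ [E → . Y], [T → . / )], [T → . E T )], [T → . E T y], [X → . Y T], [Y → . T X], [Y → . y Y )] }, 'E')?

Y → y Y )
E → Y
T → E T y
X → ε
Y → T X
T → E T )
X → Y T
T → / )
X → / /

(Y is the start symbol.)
GOTO(I, 'E') = CLOSURE({ [A → αX.β] : [A → α.Xβ] ∈ I, X = 'E' })

Items with dot before 'E', with the dot advanced:
  [T → . E T )] → [T → E . T )]
  [T → . E T y] → [T → E . T y]
Closure of the advanced items:
  [T → E . T )] has the dot before T: add [T → . E T y], [T → . E T )], [T → . / )]
  [T → . E T y] has the dot before E: add [E → . Y]
  [E → . Y] has the dot before Y: add [Y → . y Y )], [Y → . T X]

GOTO = { [E → . Y], [T → . / )], [T → . E T )], [T → . E T y], [T → E . T )], [T → E . T y], [Y → . T X], [Y → . y Y )] }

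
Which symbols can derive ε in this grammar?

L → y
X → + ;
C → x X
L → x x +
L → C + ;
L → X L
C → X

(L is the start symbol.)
A non-terminal is nullable if it can derive ε (the empty string): either it has an ε-production, or it has a production whose right-hand side consists entirely of nullable non-terminals.

There are no ε-productions, so no non-terminal can derive ε.
No non-terminals are nullable.

Answer: None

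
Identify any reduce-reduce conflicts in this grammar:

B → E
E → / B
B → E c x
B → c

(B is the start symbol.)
Augment with B' → B and build the canonical LR(0) collection (I0 = CLOSURE({[B' → . B]}), then GOTO on every symbol after a dot until no new states appear). It has 8 states:
  I0: { [B → . E c x], [B → . E], [B → . c], [B' → . B], [E → . / B] }  — shift
  I1: { [B → . E c x], [B → . E], [B → . c], [E → . / B], [E → / . B] }  — shift
  I2: { [B' → B .] }  — accept
  I3: { [B → E . c x], [B → E .] }  — shift, reduce
  I4: { [B → c .] }  — reduce
  I5: { [B → E c . x] }  — shift
  I6: { [B → E c x .] }  — reduce
  I7: { [E → / B .] }  — reduce

No state contains more than one complete item.

Answer: No reduce-reduce conflicts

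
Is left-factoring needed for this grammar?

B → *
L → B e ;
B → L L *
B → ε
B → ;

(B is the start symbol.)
No, left-factoring is not needed

Left-factoring is needed when two productions for the same non-terminal
share a common prefix on the right-hand side.

Productions for B:
  B → *
  B → L L *
  B → ε
  B → ;

No common prefixes found.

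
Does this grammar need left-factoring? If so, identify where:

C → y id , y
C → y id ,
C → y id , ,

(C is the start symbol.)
Yes, C has productions with common prefix 'y id ,'

Left-factoring is needed when two productions for the same non-terminal
share a common prefix on the right-hand side.

Productions for C:
  C → y id , y
  C → y id ,
  C → y id , ,

Found common prefix 'y id ,' in productions for C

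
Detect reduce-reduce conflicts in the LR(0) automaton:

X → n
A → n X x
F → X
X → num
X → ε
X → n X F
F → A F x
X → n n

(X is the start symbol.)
A reduce-reduce conflict occurs when an LR(0) state has two complete items [A → α .] and [B → β .] — both call for a reduction, and with no lookahead the parser cannot choose between them.

Augment with X' → X and build the canonical LR(0) collection (I0 = CLOSURE({[X' → . X]}), then GOTO on every symbol after a dot until no new states appear). It has 14 states:
  I0: { [X → . n X F], [X → . n n], [X → . n], [X → . num], [X → .], [X' → . X] }  — shift, reduce
  I1: { [X' → X .] }  — accept
  I2: { [X → . n X F], [X → . n n], [X → . n], [X → . num], [X → .], [X → n . X F], [X → n . n], [X → n .] }  — shift, 2 reduces
  I3: { [X → num .] }  — reduce
  I4: { [A → . n X x], [F → . A F x], [F → . X], [X → . n X F], [X → . n n], [X → . n], [X → . num], [X → .], [X → n X . F] }  — shift, reduce
  I5: { [X → . n X F], [X → . n n], [X → . n], [X → . num], [X → .], [X → n . X F], [X → n . n], [X → n .], [X → n n .] }  — shift, 3 reduces
  I6: { [A → . n X x], [F → . A F x], [F → . X], [F → A . F x], [X → . n X F], [X → . n n], [X → . n], [X → . num], [X → .] }  — shift, reduce
  I7: { [X → n X F .] }  — reduce
  I8: { [F → X .] }  — reduce
  I9: { [A → n . X x], [X → . n X F], [X → . n n], [X → . n], [X → . num], [X → .], [X → n . X F], [X → n . n], [X → n .] }  — shift, 2 reduces
  I10: { [A → . n X x], [A → n X . x], [F → . A F x], [F → . X], [X → . n X F], [X → . n n], [X → . n], [X → . num], [X → .], [X → n X . F] }  — shift, reduce
  I11: { [A → n X x .] }  — reduce
  I12: { [F → A F . x] }  — shift
  I13: { [F → A F x .] }  — reduce

I2 contains complete items [X → .], [X → n .] — reduce-reduce conflict.
I5 contains complete items [X → .], [X → n .], [X → n n .] — reduce-reduce conflict.
I9 contains complete items [X → .], [X → n .] — reduce-reduce conflict.

Answer: Yes — I2: [X → .] vs [X → n .]; I5: [X → .] vs [X → n .]; I9: [X → .] vs [X → n .]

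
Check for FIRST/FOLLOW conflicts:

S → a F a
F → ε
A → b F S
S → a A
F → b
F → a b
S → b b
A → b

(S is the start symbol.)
Yes. F → b with FOLLOW(F) on { 'b' }; F → a b with FOLLOW(F) on { 'a' }

A FIRST/FOLLOW conflict occurs when a non-terminal N has a nullable alternative N → β (β ⇒* ε) and another alternative N → α with FIRST(α) ∩ FOLLOW(N) ≠ ∅: on such a lookahead the parser cannot decide between expanding α and letting N vanish via β.

Nullable non-terminals: F.

F: nullable alternative(s) F → ε; FOLLOW(F) = { 'a', 'b' }
  F → ε: FIRST \ {ε} = { } — this is the only nullable alternative, skip
  F → b: FIRST \ {ε} = { 'b' } — overlaps FOLLOW(F) on { 'b' }: CONFLICT
  F → a b: FIRST \ {ε} = { 'a' } — overlaps FOLLOW(F) on { 'a' }: CONFLICT

A, S have no nullable alternative, so no FIRST/FOLLOW check is needed there.

So the grammar has 2 FIRST/FOLLOW conflicts (marked CONFLICT above).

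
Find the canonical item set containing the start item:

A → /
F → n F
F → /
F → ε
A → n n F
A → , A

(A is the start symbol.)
{ [A → . , A], [A → . /], [A → . n n F], [A' → . A] }

First, augment the grammar with A' → A
I₀ = CLOSURE({ [A' → . A] }):
  [A' → . A] has the dot before A: add [A → . /], [A → . n n F], [A → . , A]
No further items can be added.

I₀ = { [A → . , A], [A → . /], [A → . n n F], [A' → . A] }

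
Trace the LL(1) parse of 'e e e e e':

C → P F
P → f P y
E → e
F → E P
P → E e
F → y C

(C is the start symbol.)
LL(1) parsing maintains a stack (initially the start symbol over $) and the input. At each step: if the stack top is a terminal, match it against the current input token; if it is a non-terminal N, replace it with the RHS of M[N, lookahead] (the unique production whose predict set contains the lookahead).

Stack is shown with the top on the left.

Stack    Input        Action
----------------------------
C $      e e e e e $  output C → P F
P F $    e e e e e $  output P → E e
E e F $  e e e e e $  output E → e
e e F $  e e e e e $  match 'e'
e F $    e e e e $    match 'e'
F $      e e e $      output F → E P
E P $    e e e $      output E → e
e P $    e e e $      match 'e'
P $      e e $        output P → E e
E e $    e e $        output E → e
e e $    e e $        match 'e'
e $      e $          match 'e'
$        $            accept

The string is accepted.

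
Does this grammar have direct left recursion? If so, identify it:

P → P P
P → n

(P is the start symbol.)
Yes, P is left-recursive

Direct left recursion occurs when N → N α for some non-terminal N (the right-hand side begins with the left-hand side itself).

P → P P: LEFT RECURSIVE (starts with P)
P → n: starts with n

The grammar has direct left recursion on: P.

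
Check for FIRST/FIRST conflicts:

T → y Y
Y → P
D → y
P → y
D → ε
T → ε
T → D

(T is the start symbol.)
Yes. T → y Y / T → D on { 'y' }; T → ε / T → D on { ε }

FIRST sets of the non-terminals at (or reachable through a nullable prefix from) the front of some alternative:
  FIRST(D) = { 'y', ε }

Productions for T:
  T → y Y: FIRST = { 'y' }
  T → ε: FIRST = { ε }
  T → D: FIRST = { 'y', ε }
Productions for D:
  D → y: FIRST = { 'y' }
  D → ε: FIRST = { ε }
Y, P have only one production, so no FIRST/FIRST conflict is possible there.

Conflict for T: T → y Y and T → D
  Overlap: { 'y' }
Conflict for T: T → ε and T → D
  Overlap: { ε }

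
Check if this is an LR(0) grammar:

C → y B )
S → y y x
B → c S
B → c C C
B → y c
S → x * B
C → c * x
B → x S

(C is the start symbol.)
A grammar is LR(0) if no state in the canonical LR(0) collection has:
  - both a shift item (dot before a terminal) and a complete item (shift-reduce conflict), or
  - two or more complete items (reduce-reduce conflict; the accept item [C' → C .] counts as a complete item here).

Augment with C' → C and build the canonical LR(0) collection (I0 = CLOSURE({[C' → . C]}), then GOTO on every symbol after a dot until no new states appear). It has 24 states:
  I0: { [C → . c * x], [C → . y B )], [C' → . C] }  — shift
  I1: { [C' → C .] }  — accept
  I2: { [C → c . * x] }  — shift
  I3: { [B → . c C C], [B → . c S], [B → . x S], [B → . y c], [C → y . B )] }  — shift
  I4: { [C → y B . )] }  — shift
  I5: { [B → c . C C], [B → c . S], [C → . c * x], [C → . y B )], [S → . x * B], [S → . y y x] }  — shift
  I6: { [B → x . S], [S → . x * B], [S → . y y x] }  — shift
  I7: { [B → y . c] }  — shift
  I8: { [B → y c .] }  — reduce
  I9: { [B → x S .] }  — reduce
  I10: { [S → x . * B] }  — shift
  I11: { [S → y . y x] }  — shift
  I12: { [S → y y . x] }  — shift
  I13: { [S → y y x .] }  — reduce
  I14: { [B → . c C C], [B → . c S], [B → . x S], [B → . y c], [S → x * . B] }  — shift
  I15: { [S → x * B .] }  — reduce
  I16: { [B → c C . C], [C → . c * x], [C → . y B )] }  — shift
  I17: { [B → c S .] }  — reduce
  I18: { [B → . c C C], [B → . c S], [B → . x S], [B → . y c], [C → y . B )], [S → y . y x] }  — shift
  I19: { [B → y . c], [S → y y . x] }  — shift
  I20: { [B → c C C .] }  — reduce
  I21: { [C → y B ) .] }  — reduce
  I22: { [C → c * . x] }  — shift
  I23: { [C → c * x .] }  — reduce

Every state is either a pure shift/goto state or contains exactly one complete item and nothing to shift — no conflicts. The grammar is LR(0).

Answer: Yes, the grammar is LR(0)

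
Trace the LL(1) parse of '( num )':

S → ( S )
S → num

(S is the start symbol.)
LL(1) parsing maintains a stack (initially the start symbol over $) and the input. At each step: if the stack top is a terminal, match it against the current input token; if it is a non-terminal N, replace it with the RHS of M[N, lookahead] (the unique production whose predict set contains the lookahead).

Stack is shown with the top on the left.

Stack    Input      Action
--------------------------
S $      ( num ) $  output S → ( S )
( S ) $  ( num ) $  match '('
S ) $    num ) $    output S → num
num ) $  num ) $    match 'num'
) $      ) $        match ')'
$        $          accept

The string is accepted.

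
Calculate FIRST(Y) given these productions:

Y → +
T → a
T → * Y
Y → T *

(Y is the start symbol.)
To compute FIRST(Y), examine every production with Y on the left-hand side, reading each right-hand side left to right until a non-nullable symbol is reached.

FIRST sets of the other non-terminals involved (by the same procedure, iterated to a fixed point):
  FIRST(T) = { '*', 'a' }

From Y → +:
  - '+' is a terminal: add '+' and stop
From Y → T *:
  - T is a non-terminal: add FIRST(T) \ {ε} = { '*', 'a' }
    T is not nullable, so stop

Collecting: FIRST(Y) = { '*', '+', 'a' }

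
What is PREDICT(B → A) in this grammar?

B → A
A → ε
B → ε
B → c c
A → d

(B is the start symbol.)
PREDICT(B → A) = (FIRST(RHS) \ {ε}) ∪ (FOLLOW(B) if ε ∈ FIRST(RHS), i.e. RHS ⇒* ε)
FIRST(A) = { 'd', ε }
FIRST(A) = { 'd', ε }
ε ∈ FIRST(A) (the right-hand side is nullable), so add FOLLOW(B) = { $ }
PREDICT(B → A) = { $, 'd' }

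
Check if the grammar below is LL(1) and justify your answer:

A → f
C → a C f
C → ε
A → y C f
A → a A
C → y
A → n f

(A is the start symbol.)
A grammar is LL(1) if for each non-terminal N with multiple productions, the predict sets of those productions are pairwise disjoint, where PREDICT(N → α) = (FIRST(α) \ {ε}) ∪ (FOLLOW(N) if α ⇒* ε).

Relevant sets:
  FOLLOW(C) = { 'f' }

For A:
  PREDICT(A → f) = { 'f' }
  PREDICT(A → y C f) = { 'y' }
  PREDICT(A → a A) = { 'a' }
  PREDICT(A → n f) = { 'n' }
For C:
  PREDICT(C → a C f) = { 'a' }
  PREDICT(C → ε) = { 'f' }
  PREDICT(C → y) = { 'y' }

All predict sets are disjoint. The grammar IS LL(1).

Answer: Yes, the grammar is LL(1).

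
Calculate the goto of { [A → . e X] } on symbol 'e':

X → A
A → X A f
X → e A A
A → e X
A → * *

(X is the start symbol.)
{ [A → . * *], [A → . X A f], [A → . e X], [A → e . X], [X → . A], [X → . e A A] }

GOTO(I, 'e') = CLOSURE({ [A → αX.β] : [A → α.Xβ] ∈ I, X = 'e' })

Items with dot before 'e', with the dot advanced:
  [A → . e X] → [A → e . X]
Closure of the advanced items:
  [A → e . X] has the dot before X: add [X → . A], [X → . e A A]
  [X → . A] has the dot before A: add [A → . X A f], [A → . e X], [A → . * *]

GOTO = { [A → . * *], [A → . X A f], [A → . e X], [A → e . X], [X → . A], [X → . e A A] }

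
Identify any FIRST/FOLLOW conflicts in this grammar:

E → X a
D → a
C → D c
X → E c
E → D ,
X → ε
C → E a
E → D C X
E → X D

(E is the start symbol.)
Yes. X → E c with FOLLOW(X) on { 'a' }

A FIRST/FOLLOW conflict occurs when a non-terminal N has a nullable alternative N → β (β ⇒* ε) and another alternative N → α with FIRST(α) ∩ FOLLOW(N) ≠ ∅: on such a lookahead the parser cannot decide between expanding α and letting N vanish via β.

Nullable non-terminals: X.
FIRST sets used below: FIRST(E) = { 'a' }

X: nullable alternative(s) X → ε; FOLLOW(X) = { $, 'a', 'c' }
  X → E c: FIRST \ {ε} = { 'a' } — overlaps FOLLOW(X) on { 'a' }: CONFLICT
  X → ε: FIRST \ {ε} = { } — this is the only nullable alternative, skip

C, D, E have no nullable alternative, so no FIRST/FOLLOW check is needed there.

So the grammar has 1 FIRST/FOLLOW conflict (marked CONFLICT above).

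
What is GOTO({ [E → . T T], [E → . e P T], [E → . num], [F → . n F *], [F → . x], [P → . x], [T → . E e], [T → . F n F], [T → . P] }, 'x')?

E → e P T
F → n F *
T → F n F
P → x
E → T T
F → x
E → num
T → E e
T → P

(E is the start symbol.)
{ [F → x .], [P → x .] }

GOTO(I, 'x') = CLOSURE({ [A → αX.β] : [A → α.Xβ] ∈ I, X = 'x' })

Items with dot before 'x', with the dot advanced:
  [F → . x] → [F → x .]
  [P → . x] → [P → x .]
Closure adds nothing (no advanced item has the dot before a non-terminal).

GOTO = { [F → x .], [P → x .] }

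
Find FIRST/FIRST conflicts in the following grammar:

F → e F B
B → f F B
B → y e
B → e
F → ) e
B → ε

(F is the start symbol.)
No FIRST/FIRST conflicts.

A FIRST/FIRST conflict occurs when two productions N → α and N → β for the same non-terminal have FIRST(α) ∩ FIRST(β) ≠ ∅ (with ε ∈ FIRST of a nullable right-hand side, so two nullable alternatives also conflict).

Productions for F:
  F → e F B: FIRST = { 'e' }
  F → ) e: FIRST = { ')' }
Productions for B:
  B → f F B: FIRST = { 'f' }
  B → y e: FIRST = { 'y' }
  B → e: FIRST = { 'e' }
  B → ε: FIRST = { ε }

All alternatives of each non-terminal have pairwise disjoint FIRST sets.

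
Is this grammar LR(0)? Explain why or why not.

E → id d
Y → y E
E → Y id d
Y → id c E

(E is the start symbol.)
Yes, the grammar is LR(0)

A grammar is LR(0) if no state in the canonical LR(0) collection has:
  - both a shift item (dot before a terminal) and a complete item (shift-reduce conflict), or
  - two or more complete items (reduce-reduce conflict; the accept item [E' → E .] counts as a complete item here).

Augment with E' → E and build the canonical LR(0) collection (I0 = CLOSURE({[E' → . E]}), then GOTO on every symbol after a dot until no new states appear). It has 11 states:
  I0: { [E → . Y id d], [E → . id d], [E' → . E], [Y → . id c E], [Y → . y E] }  — shift
  I1: { [E' → E .] }  — accept
  I2: { [E → Y . id d] }  — shift
  I3: { [E → id . d], [Y → id . c E] }  — shift
  I4: { [E → . Y id d], [E → . id d], [Y → . id c E], [Y → . y E], [Y → y . E] }  — shift
  I5: { [Y → y E .] }  — reduce
  I6: { [E → . Y id d], [E → . id d], [Y → . id c E], [Y → . y E], [Y → id c . E] }  — shift
  I7: { [E → id d .] }  — reduce
  I8: { [Y → id c E .] }  — reduce
  I9: { [E → Y id . d] }  — shift
  I10: { [E → Y id d .] }  — reduce

Every state is either a pure shift/goto state or contains exactly one complete item and nothing to shift — no conflicts. The grammar is LR(0).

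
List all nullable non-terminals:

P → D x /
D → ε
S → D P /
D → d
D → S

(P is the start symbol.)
{ 'D' }

A non-terminal is nullable if it can derive ε (the empty string): either it has an ε-production, or it has a production whose right-hand side consists entirely of nullable non-terminals.

ε-productions: D → ε
So D is immediately nullable.
No further non-terminal can be added: every production for the remaining non-terminals contains a terminal or a non-nullable non-terminal.
Nullable = { 'D' }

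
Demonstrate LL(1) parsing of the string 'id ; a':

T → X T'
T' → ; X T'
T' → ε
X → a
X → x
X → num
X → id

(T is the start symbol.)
Stack is shown with the top on the left.

Stack     Input     Action
--------------------------
T $       id ; a $  output T → X T'
X T' $    id ; a $  output X → id
id T' $   id ; a $  match 'id'
T' $      ; a $     output T' → ; X T'
; X T' $  ; a $     match ';'
X T' $    a $       output X → a
a T' $    a $       match 'a'
T' $      $         output T' → ε
$         $         accept

The string is accepted.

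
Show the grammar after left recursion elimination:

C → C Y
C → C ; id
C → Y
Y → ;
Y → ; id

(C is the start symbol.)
C → Y C'
C' → Y C'
C' → ; id C'
C' → ε
Y → ;
Y → ; id

C is directly left-recursive. The standard transformation for
  A → A α₁ | ... | A α_m | β₁ | ... | β_n
is
  A  → β₁ A' | ... | β_n A'
  A' → α₁ A' | ... | α_m A' | ε

C → Y becomes C → Y C'
C → C Y becomes C' → Y C'
C → C ; id becomes C' → ; id C'
Add C' → ε

Productions for other non-terminals are unchanged:
  Y → ;
  Y → ; id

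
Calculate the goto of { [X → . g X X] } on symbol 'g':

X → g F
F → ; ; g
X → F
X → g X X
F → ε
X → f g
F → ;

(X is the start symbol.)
GOTO(I, 'g') = CLOSURE({ [A → αX.β] : [A → α.Xβ] ∈ I, X = 'g' })

Items with dot before 'g', with the dot advanced:
  [X → . g X X] → [X → g . X X]
Closure of the advanced items:
  [X → g . X X] has the dot before X: add [X → . g F], [X → . F], [X → . g X X], [X → . f g]
  [X → . F] has the dot before F: add [F → . ; ; g], [F → .], [F → . ;]

GOTO = { [F → . ; ; g], [F → . ;], [F → .], [X → . F], [X → . f g], [X → . g F], [X → . g X X], [X → g . X X] }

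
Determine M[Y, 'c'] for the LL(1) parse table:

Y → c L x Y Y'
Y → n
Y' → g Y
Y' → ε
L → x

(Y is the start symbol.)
To find M[Y, 'c'], we find productions for Y where 'c' is in the predict set (PREDICT(N → α) = (FIRST(α) \ {ε}) ∪ (FOLLOW(N) if α ⇒* ε)).

Y → c L x Y Y': PREDICT = { 'c' }
  'c' is in predict set, so this production goes in M[Y, 'c']
Y → n: PREDICT = { 'n' }

M[Y, 'c'] = Y → c L x Y Y'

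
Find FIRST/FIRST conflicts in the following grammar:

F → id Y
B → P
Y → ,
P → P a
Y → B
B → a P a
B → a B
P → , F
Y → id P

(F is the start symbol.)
FIRST sets of the non-terminals at (or reachable through a nullable prefix from) the front of some alternative:
  FIRST(P) = { ',' }
  FIRST(B) = { ',', 'a' }

Productions for B:
  B → P: FIRST = { ',' }
  B → a P a: FIRST = { 'a' }
  B → a B: FIRST = { 'a' }
Productions for Y:
  Y → ,: FIRST = { ',' }
  Y → B: FIRST = { ',', 'a' }
  Y → id P: FIRST = { 'id' }
Productions for P:
  P → P a: FIRST = { ',' }
  P → , F: FIRST = { ',' }
F has only one production, so no FIRST/FIRST conflict is possible there.

Conflict for B: B → a P a and B → a B
  Overlap: { 'a' }
Conflict for Y: Y → , and Y → B
  Overlap: { ',' }
Conflict for P: P → P a and P → , F
  Overlap: { ',' }

Answer: Yes. B → a P a / B → a B on { 'a' }; Y → ',' / Y → B on { ',' }; P → P a / P → ',' F on { ',' }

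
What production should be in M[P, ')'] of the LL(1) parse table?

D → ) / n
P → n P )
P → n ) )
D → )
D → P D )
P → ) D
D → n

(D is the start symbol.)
P → ) D

To find M[P, ')'], we find productions for P where ')' is in the predict set (PREDICT(N → α) = (FIRST(α) \ {ε}) ∪ (FOLLOW(N) if α ⇒* ε)).

P → n P ): PREDICT = { 'n' }
P → n ) ): PREDICT = { 'n' }
P → ) D: PREDICT = { ')' }
  ')' is in predict set, so this production goes in M[P, ')']

M[P, ')'] = P → ) D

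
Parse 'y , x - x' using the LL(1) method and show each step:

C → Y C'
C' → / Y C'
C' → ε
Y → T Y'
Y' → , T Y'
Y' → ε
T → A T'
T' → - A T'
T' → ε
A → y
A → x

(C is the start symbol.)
Stack is shown with the top on the left.

Stack           Input        Action
-----------------------------------
C $             y , x - x $  output C → Y C'
Y C' $          y , x - x $  output Y → T Y'
T Y' C' $       y , x - x $  output T → A T'
A T' Y' C' $    y , x - x $  output A → y
y T' Y' C' $    y , x - x $  match 'y'
T' Y' C' $      , x - x $    output T' → ε
Y' C' $         , x - x $    output Y' → , T Y'
, T Y' C' $     , x - x $    match ','
T Y' C' $       x - x $      output T → A T'
A T' Y' C' $    x - x $      output A → x
x T' Y' C' $    x - x $      match 'x'
T' Y' C' $      - x $        output T' → - A T'
- A T' Y' C' $  - x $        match '-'
A T' Y' C' $    x $          output A → x
x T' Y' C' $    x $          match 'x'
T' Y' C' $      $            output T' → ε
Y' C' $         $            output Y' → ε
C' $            $            output C' → ε
$               $            accept

The string is accepted.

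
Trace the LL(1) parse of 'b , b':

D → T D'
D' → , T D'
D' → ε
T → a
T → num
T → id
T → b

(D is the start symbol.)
Stack is shown with the top on the left.

Stack     Input    Action
-------------------------
D $       b , b $  output D → T D'
T D' $    b , b $  output T → b
b D' $    b , b $  match 'b'
D' $      , b $    output D' → , T D'
, T D' $  , b $    match ','
T D' $    b $      output T → b
b D' $    b $      match 'b'
D' $      $        output D' → ε
$         $        accept

The string is accepted.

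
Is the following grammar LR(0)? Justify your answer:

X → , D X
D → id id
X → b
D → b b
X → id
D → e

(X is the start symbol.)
Yes, the grammar is LR(0)

A grammar is LR(0) if no state in the canonical LR(0) collection has:
  - both a shift item (dot before a terminal) and a complete item (shift-reduce conflict), or
  - two or more complete items (reduce-reduce conflict; the accept item [X' → X .] counts as a complete item here).

Augment with X' → X and build the canonical LR(0) collection (I0 = CLOSURE({[X' → . X]}), then GOTO on every symbol after a dot until no new states appear). It has 12 states:
  I0: { [X → . , D X], [X → . b], [X → . id], [X' → . X] }  — shift
  I1: { [D → . b b], [D → . e], [D → . id id], [X → , . D X] }  — shift
  I2: { [X' → X .] }  — accept
  I3: { [X → b .] }  — reduce
  I4: { [X → id .] }  — reduce
  I5: { [X → , D . X], [X → . , D X], [X → . b], [X → . id] }  — shift
  I6: { [D → b . b] }  — shift
  I7: { [D → e .] }  — reduce
  I8: { [D → id . id] }  — shift
  I9: { [D → id id .] }  — reduce
  I10: { [D → b b .] }  — reduce
  I11: { [X → , D X .] }  — reduce

Every state is either a pure shift/goto state or contains exactly one complete item and nothing to shift — no conflicts. The grammar is LR(0).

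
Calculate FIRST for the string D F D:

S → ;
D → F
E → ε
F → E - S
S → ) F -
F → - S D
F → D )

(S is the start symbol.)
FIRST sets of the non-terminals involved (from the grammar, by fixed-point iteration):
  FIRST(D) = { '-' }

To compute FIRST(D F D), process the symbols left to right:
Symbol D is a non-terminal. Add FIRST(D) \ {ε} = { '-' }
D is not nullable (ε ∉ FIRST(D)), so stop here.
FIRST(D F D) = { '-' }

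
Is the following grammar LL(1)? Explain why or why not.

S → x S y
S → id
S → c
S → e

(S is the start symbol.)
For S:
  PREDICT(S → x S y) = { 'x' }
  PREDICT(S → id) = { 'id' }
  PREDICT(S → c) = { 'c' }
  PREDICT(S → e) = { 'e' }

All predict sets are disjoint. The grammar IS LL(1).

Answer: Yes, the grammar is LL(1).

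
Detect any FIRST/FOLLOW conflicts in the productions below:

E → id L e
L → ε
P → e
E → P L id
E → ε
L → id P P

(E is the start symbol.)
Yes. L → id P P with FOLLOW(L) on { 'id' }

A FIRST/FOLLOW conflict occurs when a non-terminal N has a nullable alternative N → β (β ⇒* ε) and another alternative N → α with FIRST(α) ∩ FOLLOW(N) ≠ ∅: on such a lookahead the parser cannot decide between expanding α and letting N vanish via β.

Nullable non-terminals: E, L.
FIRST sets used below: FIRST(P) = { 'e' }

E: nullable alternative(s) E → ε; FOLLOW(E) = { $ }
  E → id L e: FIRST \ {ε} = { 'id' } — disjoint from FOLLOW(E)
  E → P L id: FIRST \ {ε} = { 'e' } — disjoint from FOLLOW(E)
  E → ε: FIRST \ {ε} = { } — this is the only nullable alternative, skip

L: nullable alternative(s) L → ε; FOLLOW(L) = { 'e', 'id' }
  L → ε: FIRST \ {ε} = { } — this is the only nullable alternative, skip
  L → id P P: FIRST \ {ε} = { 'id' } — overlaps FOLLOW(L) on { 'id' }: CONFLICT

P has no nullable alternative, so no FIRST/FOLLOW check is needed there.

So the grammar has 1 FIRST/FOLLOW conflict (marked CONFLICT above).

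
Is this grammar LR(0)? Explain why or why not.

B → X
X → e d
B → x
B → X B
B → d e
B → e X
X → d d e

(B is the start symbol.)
A grammar is LR(0) if no state in the canonical LR(0) collection has:
  - both a shift item (dot before a terminal) and a complete item (shift-reduce conflict), or
  - two or more complete items (reduce-reduce conflict; the accept item [B' → B .] counts as a complete item here).

Augment with B' → B and build the canonical LR(0) collection (I0 = CLOSURE({[B' → . B]}), then GOTO on every symbol after a dot until no new states appear). It has 14 states:
  I0: { [B → . X B], [B → . X], [B → . d e], [B → . e X], [B → . x], [B' → . B], [X → . d d e], [X → . e d] }  — shift
  I1: { [B' → B .] }  — accept
  I2: { [B → . X B], [B → . X], [B → . d e], [B → . e X], [B → . x], [B → X . B], [B → X .], [X → . d d e], [X → . e d] }  — shift, reduce
  I3: { [B → d . e], [X → d . d e] }  — shift
  I4: { [B → e . X], [X → . d d e], [X → . e d], [X → e . d] }  — shift
  I5: { [B → x .] }  — reduce
  I6: { [B → e X .] }  — reduce
  I7: { [X → d . d e], [X → e d .] }  — shift, reduce
  I8: { [X → e . d] }  — shift
  I9: { [X → e d .] }  — reduce
  I10: { [X → d d . e] }  — shift
  I11: { [X → d d e .] }  — reduce
  I12: { [B → d e .] }  — reduce
  I13: { [B → X B .] }  — reduce

Conflict in state I2:
  Shift-reduce conflict between [B → X .] and [B → . d e]
So the grammar is NOT LR(0).

Answer: No. Shift-reduce conflict between [B → X .] and [B → . d e]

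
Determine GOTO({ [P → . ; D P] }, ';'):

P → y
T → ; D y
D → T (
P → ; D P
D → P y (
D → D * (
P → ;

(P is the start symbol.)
{ [D → . D * (], [D → . P y (], [D → . T (], [P → . ; D P], [P → . ;], [P → . y], [P → ; . D P], [T → . ; D y] }

GOTO(I, ';') = CLOSURE({ [A → αX.β] : [A → α.Xβ] ∈ I, X = ';' })

Items with dot before ';', with the dot advanced:
  [P → . ; D P] → [P → ; . D P]
Closure of the advanced items:
  [P → ; . D P] has the dot before D: add [D → . T (], [D → . P y (], [D → . D * (]
  [D → . T (] has the dot before T: add [T → . ; D y]
  [D → . P y (] has the dot before P: add [P → . y], [P → . ; D P], [P → . ;]

GOTO = { [D → . D * (], [D → . P y (], [D → . T (], [P → . ; D P], [P → . ;], [P → . y], [P → ; . D P], [T → . ; D y] }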